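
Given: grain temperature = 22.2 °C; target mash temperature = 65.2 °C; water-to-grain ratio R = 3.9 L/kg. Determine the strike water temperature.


T_strike = (0.41/R)·(T_mash − T_grain) + T_mash
T_strike = (0.41/3.9)·(65.2 − 22.2) + 65.2

69.7205 °C


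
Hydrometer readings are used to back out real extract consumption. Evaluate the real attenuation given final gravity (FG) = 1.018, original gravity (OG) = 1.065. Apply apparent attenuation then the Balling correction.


AA = (OG−FG)/(OG−1)·100;  RA = AA·0.8192
AA = (1.065 − 1.018)/(1.065 − 1)·100 = 72.3077
RA = 72.3077·0.8192

59.2345 %


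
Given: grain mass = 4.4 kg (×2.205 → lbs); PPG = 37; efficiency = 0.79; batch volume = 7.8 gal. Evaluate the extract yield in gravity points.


points = lbs × PPG × eff / vol
lbs = 4.4 × 2.205 = 9.7020
points = 9.7020 × 37 × 0.79 / 7.8

36.3576 points


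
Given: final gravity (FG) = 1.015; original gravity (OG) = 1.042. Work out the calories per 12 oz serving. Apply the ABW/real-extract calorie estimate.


ABW = (OG−FG)·131.25·0.79/FG;  °P = 259 − 259/SG (for OG→OE and FG→AE);  RE = 0.1808·OE + 0.8192·AE;  Cal = (6.9·ABW + 4·(RE−0.1))·FG·3.55
ABW = (1.042 − 1.015)·131.25·0.79/1.015 = 2.7582
OE = 259 − 259/1.042 = 10.4395 °P
AE = 259 − 259/1.015 = 3.8276 °P
RE = 0.1808·10.4395 + 0.8192·3.8276 = 5.0230 °P
Cal = (6.9·2.7582 + 4·(5.0230−0.1))·1.015·3.55

139.5309 kcal


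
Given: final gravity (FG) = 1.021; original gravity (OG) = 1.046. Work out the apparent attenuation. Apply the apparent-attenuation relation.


AA = (OG − FG)/(OG − 1) · 100
AA = (1.046 − 1.021)/(1.046 − 1) · 100

54.3478 %


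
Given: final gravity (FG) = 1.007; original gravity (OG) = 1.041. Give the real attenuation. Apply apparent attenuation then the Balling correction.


AA = (OG−FG)/(OG−1)·100;  RA = AA·0.8192
AA = (1.041 − 1.007)/(1.041 − 1)·100 = 82.9268
RA = 82.9268·0.8192

67.9337 %


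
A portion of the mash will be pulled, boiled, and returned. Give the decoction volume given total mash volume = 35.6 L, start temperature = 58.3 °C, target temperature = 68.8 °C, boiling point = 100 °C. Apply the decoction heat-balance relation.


V_dec = V_total·(T_target − T_start)/(T_boil − T_start)
V_dec = 35.6·(68.8 − 58.3)/(100 − 58.3)

8.9640 L


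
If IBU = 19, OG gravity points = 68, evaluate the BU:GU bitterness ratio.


BU:GU = IBU / OG_points
BU:GU = 19 / 68

0.2794


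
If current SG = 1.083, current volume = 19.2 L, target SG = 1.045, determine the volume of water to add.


V_water = V·((SG_curr − 1)/(SG_target − 1) − 1)
V_water = 19.2·((1.083 − 1)/(1.045 − 1) − 1)

16.2133 L


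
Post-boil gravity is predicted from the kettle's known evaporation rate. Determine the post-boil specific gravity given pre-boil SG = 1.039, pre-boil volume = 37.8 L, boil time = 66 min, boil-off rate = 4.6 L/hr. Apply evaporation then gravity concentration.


V_post = V_pre − rate·(t/60);  SG_post = 1 + (SG_pre−1)·V_pre/V_post
V_post = 37.8 − 4.6·(66/60) = 32.7400
SG_post = 1 + (1.039 − 1)·37.8/32.7400

1.0450


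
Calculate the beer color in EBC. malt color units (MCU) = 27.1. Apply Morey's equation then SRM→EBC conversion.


SRM = 1.4922·MCU^0.6859;  EBC = SRM·1.97
SRM = 1.4922·27.1^0.6859 = 14.3450
EBC = 14.3450·1.97

28.2597 EBC


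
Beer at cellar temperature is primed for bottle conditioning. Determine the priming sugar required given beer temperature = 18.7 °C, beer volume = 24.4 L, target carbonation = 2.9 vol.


residual = 14.695·(0.01821 + 0.09011·e^(−0.04·T));  sugar = (target − residual)·4.0·V
residual = 14.695·(0.01821 + 0.09011·e^(−0.04·18.7)) = 0.8943
sugar = (2.9 − 0.8943)·4.0·24.4

195.7524 g


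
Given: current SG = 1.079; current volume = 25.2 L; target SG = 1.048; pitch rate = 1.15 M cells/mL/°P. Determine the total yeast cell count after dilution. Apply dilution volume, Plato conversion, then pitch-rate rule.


V_w = V·((SG_c−1)/(SG_t−1)−1);  °P = 259 − 259/SG_t;  cells = rate·(V+V_w)·°P
V_w = 25.2·((1.079−1)/(1.048−1)−1) = 16.2750
V_final = 25.2 + 16.2750 = 41.4750
°P = 259 − 259/1.048 = 11.8626
cells = 1.15·41.4750·11.8626

565.8013 billion cells


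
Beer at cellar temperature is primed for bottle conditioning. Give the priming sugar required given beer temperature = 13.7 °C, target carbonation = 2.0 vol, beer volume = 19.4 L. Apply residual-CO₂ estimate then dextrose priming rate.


residual = 14.695·(0.01821 + 0.09011·e^(−0.04·T));  sugar = (target − residual)·4.0·V
residual = 14.695·(0.01821 + 0.09011·e^(−0.04·13.7)) = 1.0331
sugar = (2.0 − 1.0331)·4.0·19.4

75.0312 g


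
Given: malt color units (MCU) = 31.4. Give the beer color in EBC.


SRM = 1.4922·MCU^0.6859;  EBC = SRM·1.97
SRM = 1.4922·31.4^0.6859 = 15.8698
EBC = 15.8698·1.97

31.2635 EBC


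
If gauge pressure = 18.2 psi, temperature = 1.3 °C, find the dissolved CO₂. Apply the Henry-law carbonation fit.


vols = (P + 14.695)·(0.01821 + 0.09011·e^(−0.04·T))
vols = (18.2 + 14.695)·(0.01821 + 0.09011·e^(−0.04·1.3))

3.4130 volumes


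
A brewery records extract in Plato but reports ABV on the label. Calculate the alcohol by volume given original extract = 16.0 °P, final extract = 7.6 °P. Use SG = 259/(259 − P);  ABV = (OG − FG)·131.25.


OG = 259/(259 − 16.0) = 1.0658
FG = 259/(259 − 7.6) = 1.0302
ABV = (1.0658 − 1.0302)·131.25

4.6742 % ABV


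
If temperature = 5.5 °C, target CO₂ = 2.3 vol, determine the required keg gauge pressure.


psi = vols/(0.01821 + 0.09011·e^(−0.04·T)) − 14.695
psi = 2.3/(0.01821 + 0.09011·e^(−0.04·5.5)) − 14.695

10.7124 psi


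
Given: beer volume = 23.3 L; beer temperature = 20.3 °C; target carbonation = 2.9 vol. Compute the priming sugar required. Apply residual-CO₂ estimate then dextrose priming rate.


residual = 14.695·(0.01821 + 0.09011·e^(−0.04·T));  sugar = (target − residual)·4.0·V
residual = 14.695·(0.01821 + 0.09011·e^(−0.04·20.3)) = 0.8555
sugar = (2.9 − 0.8555)·4.0·23.3

190.5488 g


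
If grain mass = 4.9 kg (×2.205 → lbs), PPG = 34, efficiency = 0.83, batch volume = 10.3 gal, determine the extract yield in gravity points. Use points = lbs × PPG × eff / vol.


lbs = 4.9 × 2.205 = 10.8045
points = 10.8045 × 34 × 0.83 / 10.3

29.6022 points


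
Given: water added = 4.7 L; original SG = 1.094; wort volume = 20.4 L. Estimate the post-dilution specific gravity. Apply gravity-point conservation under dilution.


SG_new = 1 + (SG_old − 1)·V_old/(V_old + V_water)
pts = (1.094 − 1)·1000·20.4/(20.4 + 4.7) = 76.3984
SG_new = 1 + 76.3984/1000

1.0764


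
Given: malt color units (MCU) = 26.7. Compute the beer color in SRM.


SRM = 1.4922 · MCU^0.6859
SRM = 1.4922 · 26.7^0.6859

14.1994 SRM


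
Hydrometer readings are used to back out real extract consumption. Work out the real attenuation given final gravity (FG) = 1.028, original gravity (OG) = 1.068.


AA = (OG−FG)/(OG−1)·100;  RA = AA·0.8192
AA = (1.068 − 1.028)/(1.068 − 1)·100 = 58.8235
RA = 58.8235·0.8192

48.1882 %


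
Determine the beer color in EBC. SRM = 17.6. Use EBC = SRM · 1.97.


EBC = 17.6 · 1.97

34.6720 EBC


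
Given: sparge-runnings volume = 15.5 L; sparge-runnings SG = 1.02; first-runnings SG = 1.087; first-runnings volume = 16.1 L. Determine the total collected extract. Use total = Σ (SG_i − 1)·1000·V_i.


first = (1.087 − 1)·1000·16.1 = 1400.7000
sparge = (1.02 − 1)·1000·15.5 = 310.0000
total = 1400.7000 + 310.0000

1710.7000 gravity·L


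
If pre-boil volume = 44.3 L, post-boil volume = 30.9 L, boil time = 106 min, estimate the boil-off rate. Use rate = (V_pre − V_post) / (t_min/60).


rate = (44.3 − 30.9) / (106/60)

7.5849 L/hr


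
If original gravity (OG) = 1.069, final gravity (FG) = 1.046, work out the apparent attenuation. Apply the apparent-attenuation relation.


AA = (OG − FG)/(OG − 1) · 100
AA = (1.069 − 1.046)/(1.069 − 1) · 100

33.3333 %


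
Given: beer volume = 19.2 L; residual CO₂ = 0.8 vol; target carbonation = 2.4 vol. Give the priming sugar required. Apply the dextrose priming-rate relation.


sugar = (target − residual)·4.0·V
sugar = (2.4 − 0.8)·4.0·19.2

122.8800 g


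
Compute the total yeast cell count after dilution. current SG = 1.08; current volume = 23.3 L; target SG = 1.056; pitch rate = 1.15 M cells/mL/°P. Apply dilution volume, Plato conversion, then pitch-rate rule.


V_w = V·((SG_c−1)/(SG_t−1)−1);  °P = 259 − 259/SG_t;  cells = rate·(V+V_w)·°P
V_w = 23.3·((1.08−1)/(1.056−1)−1) = 9.9857
V_final = 23.3 + 9.9857 = 33.2857
°P = 259 − 259/1.056 = 13.7348
cells = 1.15·33.2857·13.7348

525.7504 billion cells


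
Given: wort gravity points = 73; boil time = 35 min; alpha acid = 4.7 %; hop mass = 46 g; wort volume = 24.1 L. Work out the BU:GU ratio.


U = 1.65·0.000125^(GP/1000)·(1−e^(−0.04t))/4.15;  IBU = (α/100)·m·U·1000/V;  BU:GU = IBU/GP
U = 1.65·0.000125^(73/1000)·(1−e^(−0.04·35))/4.15 = 0.1554
IBU = (4.7/100)·46·0.1554·1000/24.1 = 13.9436
BU:GU = 13.9436/73

0.1910


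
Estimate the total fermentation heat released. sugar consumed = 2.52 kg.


Q = m_sugar · 590 kJ/kg
Q = 2.52 · 590

1486.8000 kJ


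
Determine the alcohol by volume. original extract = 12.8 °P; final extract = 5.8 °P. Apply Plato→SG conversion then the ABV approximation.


SG = 259/(259 − P);  ABV = (OG − FG)·131.25
OG = 259/(259 − 12.8) = 1.0520
FG = 259/(259 − 5.8) = 1.0229
ABV = (1.0520 − 1.0229)·131.25

3.8172 % ABV


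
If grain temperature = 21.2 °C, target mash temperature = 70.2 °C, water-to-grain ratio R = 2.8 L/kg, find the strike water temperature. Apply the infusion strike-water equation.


T_strike = (0.41/R)·(T_mash − T_grain) + T_mash
T_strike = (0.41/2.8)·(70.2 − 21.2) + 70.2

77.3750 °C


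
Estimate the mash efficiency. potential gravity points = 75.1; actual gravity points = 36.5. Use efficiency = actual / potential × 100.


efficiency = 36.5 / 75.1 × 100

48.6019 %


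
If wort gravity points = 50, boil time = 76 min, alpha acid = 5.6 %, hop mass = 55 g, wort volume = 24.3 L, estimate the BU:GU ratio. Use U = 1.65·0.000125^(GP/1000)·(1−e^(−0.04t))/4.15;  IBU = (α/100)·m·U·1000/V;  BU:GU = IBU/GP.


U = 1.65·0.000125^(50/1000)·(1−e^(−0.04·76))/4.15 = 0.2415
IBU = (5.6/100)·55·0.2415·1000/24.3 = 30.6153
BU:GU = 30.6153/50

0.6123


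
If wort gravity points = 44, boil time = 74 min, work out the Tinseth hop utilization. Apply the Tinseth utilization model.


U = 1.65·0.000125^(GP/1000) · (1 − e^(−0.04·t))/4.15
bigness = 1.65·0.000125^(44/1000) = 1.1111
boil_factor = (1 − e^(−0.04·74))/4.15 = 0.2285
U = 1.1111 · 0.2285

0.2539


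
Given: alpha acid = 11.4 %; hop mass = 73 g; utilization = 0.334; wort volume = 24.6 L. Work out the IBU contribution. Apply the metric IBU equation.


IBU = (α/100)·mass·U·1000 / V
IBU = (11.4/100)·73·0.334·1000 / 24.6

112.9898 IBU


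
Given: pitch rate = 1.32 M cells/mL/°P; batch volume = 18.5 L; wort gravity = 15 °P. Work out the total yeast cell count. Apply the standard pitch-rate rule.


cells (billions) = rate · V_L · °P
cells = 1.32 · 18.5 · 15

366.3000 billion cells


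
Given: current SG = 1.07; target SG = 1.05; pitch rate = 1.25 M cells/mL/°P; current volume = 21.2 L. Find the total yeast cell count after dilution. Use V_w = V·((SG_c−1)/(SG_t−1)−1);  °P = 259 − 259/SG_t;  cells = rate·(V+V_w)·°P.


V_w = 21.2·((1.07−1)/(1.05−1)−1) = 8.4800
V_final = 21.2 + 8.4800 = 29.6800
°P = 259 − 259/1.05 = 12.3333
cells = 1.25·29.6800·12.3333

457.5667 billion cells


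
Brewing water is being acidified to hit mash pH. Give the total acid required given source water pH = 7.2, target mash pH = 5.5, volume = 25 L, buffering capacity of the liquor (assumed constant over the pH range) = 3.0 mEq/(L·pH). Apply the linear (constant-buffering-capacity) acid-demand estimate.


acid = buffering capacity · (pH_source − pH_target) · V
acid = 3.0 · (7.2 − 5.5) · 25

127.5000 mEq


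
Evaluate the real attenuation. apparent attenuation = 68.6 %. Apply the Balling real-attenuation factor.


RA = AA · 0.8192
RA = 68.6 · 0.8192

56.1971 %


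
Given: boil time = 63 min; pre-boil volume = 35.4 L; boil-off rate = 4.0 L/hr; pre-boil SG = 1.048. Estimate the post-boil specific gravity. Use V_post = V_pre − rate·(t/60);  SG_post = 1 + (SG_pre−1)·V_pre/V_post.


V_post = 35.4 − 4.0·(63/60) = 31.2000
SG_post = 1 + (1.048 − 1)·35.4/31.2000

1.0545


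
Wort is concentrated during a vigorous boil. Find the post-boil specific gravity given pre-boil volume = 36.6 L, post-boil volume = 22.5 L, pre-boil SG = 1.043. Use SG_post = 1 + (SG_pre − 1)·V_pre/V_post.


pts_pre = (1.043 − 1)·1000 = 43.0000
pts_post = 43.0000·36.6/22.5 = 69.9467
SG_post = 1 + 69.9467/1000

1.0699


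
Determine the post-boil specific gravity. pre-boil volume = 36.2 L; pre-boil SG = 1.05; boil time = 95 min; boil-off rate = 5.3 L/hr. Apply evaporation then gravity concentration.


V_post = V_pre − rate·(t/60);  SG_post = 1 + (SG_pre−1)·V_pre/V_post
V_post = 36.2 − 5.3·(95/60) = 27.8083
SG_post = 1 + (1.05 − 1)·36.2/27.8083

1.0651


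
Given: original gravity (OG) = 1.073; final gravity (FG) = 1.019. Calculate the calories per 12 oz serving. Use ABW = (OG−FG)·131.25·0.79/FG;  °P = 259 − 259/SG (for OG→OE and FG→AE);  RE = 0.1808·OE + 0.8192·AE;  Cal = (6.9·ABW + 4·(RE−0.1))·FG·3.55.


ABW = (1.073 − 1.019)·131.25·0.79/1.019 = 5.4947
OE = 259 − 259/1.073 = 17.6207 °P
AE = 259 − 259/1.019 = 4.8292 °P
RE = 0.1808·17.6207 + 0.8192·4.8292 = 7.1419 °P
Cal = (6.9·5.4947 + 4·(7.1419−0.1))·1.019·3.55

239.0460 kcal


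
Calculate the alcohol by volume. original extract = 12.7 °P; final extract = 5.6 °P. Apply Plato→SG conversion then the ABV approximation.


SG = 259/(259 − P);  ABV = (OG − FG)·131.25
OG = 259/(259 − 12.7) = 1.0516
FG = 259/(259 − 5.6) = 1.0221
ABV = (1.0516 − 1.0221)·131.25

3.8671 % ABV


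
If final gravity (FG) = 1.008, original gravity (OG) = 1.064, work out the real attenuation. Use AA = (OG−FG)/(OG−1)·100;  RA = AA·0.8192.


AA = (1.064 − 1.008)/(1.064 − 1)·100 = 87.5000
RA = 87.5000·0.8192

71.6800 %


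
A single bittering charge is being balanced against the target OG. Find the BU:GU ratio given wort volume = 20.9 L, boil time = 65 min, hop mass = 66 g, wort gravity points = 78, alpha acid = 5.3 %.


U = 1.65·0.000125^(GP/1000)·(1−e^(−0.04t))/4.15;  IBU = (α/100)·m·U·1000/V;  BU:GU = IBU/GP
U = 1.65·0.000125^(78/1000)·(1−e^(−0.04·65))/4.15 = 0.1826
IBU = (5.3/100)·66·0.1826·1000/20.9 = 30.5598
BU:GU = 30.5598/78

0.3918


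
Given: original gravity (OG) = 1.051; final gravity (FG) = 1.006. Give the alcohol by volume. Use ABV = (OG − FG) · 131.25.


ABV = (1.051 − 1.006) · 131.25

5.9062 % ABV


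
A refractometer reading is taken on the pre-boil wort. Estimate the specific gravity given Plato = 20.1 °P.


SG = 259/(259 − P)
SG = 259/(259 − 20.1)

1.0841


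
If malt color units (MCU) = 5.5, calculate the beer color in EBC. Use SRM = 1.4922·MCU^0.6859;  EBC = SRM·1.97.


SRM = 1.4922·5.5^0.6859 = 4.8044
EBC = 4.8044·1.97

9.4647 EBC


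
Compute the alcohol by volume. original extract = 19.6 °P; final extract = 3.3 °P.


SG = 259/(259 − P);  ABV = (OG − FG)·131.25
OG = 259/(259 − 19.6) = 1.0819
FG = 259/(259 − 3.3) = 1.0129
ABV = (1.0819 − 1.0129)·131.25

9.0517 % ABV


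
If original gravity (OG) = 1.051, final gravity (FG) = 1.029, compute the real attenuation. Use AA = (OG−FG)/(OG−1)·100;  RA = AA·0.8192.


AA = (1.051 − 1.029)/(1.051 − 1)·100 = 43.1373
RA = 43.1373·0.8192

35.3380 %


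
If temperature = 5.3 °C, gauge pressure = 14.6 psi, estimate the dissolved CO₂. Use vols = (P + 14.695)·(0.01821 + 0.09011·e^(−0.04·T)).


vols = (14.6 + 14.695)·(0.01821 + 0.09011·e^(−0.04·5.3))

2.6689 volumes


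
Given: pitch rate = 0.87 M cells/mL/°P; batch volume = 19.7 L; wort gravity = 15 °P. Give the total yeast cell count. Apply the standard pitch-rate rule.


cells (billions) = rate · V_L · °P
cells = 0.87 · 19.7 · 15

257.0850 billion cells


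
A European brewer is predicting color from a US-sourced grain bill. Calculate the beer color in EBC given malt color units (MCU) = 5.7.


SRM = 1.4922·MCU^0.6859;  EBC = SRM·1.97
SRM = 1.4922·5.7^0.6859 = 4.9236
EBC = 4.9236·1.97

9.6995 EBC


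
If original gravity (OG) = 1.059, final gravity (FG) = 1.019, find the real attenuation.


AA = (OG−FG)/(OG−1)·100;  RA = AA·0.8192
AA = (1.059 − 1.019)/(1.059 − 1)·100 = 67.7966
RA = 67.7966·0.8192

55.5390 %


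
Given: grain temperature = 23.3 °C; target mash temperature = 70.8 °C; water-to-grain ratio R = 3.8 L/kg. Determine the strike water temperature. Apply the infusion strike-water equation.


T_strike = (0.41/R)·(T_mash − T_grain) + T_mash
T_strike = (0.41/3.8)·(70.8 − 23.3) + 70.8

75.9250 °C


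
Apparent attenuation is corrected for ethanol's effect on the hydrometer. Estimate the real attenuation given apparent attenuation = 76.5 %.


RA = AA · 0.8192
RA = 76.5 · 0.8192

62.6688 %


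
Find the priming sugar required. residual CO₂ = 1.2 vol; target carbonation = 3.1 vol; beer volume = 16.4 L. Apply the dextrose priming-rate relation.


sugar = (target − residual)·4.0·V
sugar = (3.1 − 1.2)·4.0·16.4

124.6400 g


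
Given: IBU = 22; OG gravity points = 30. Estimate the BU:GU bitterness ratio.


BU:GU = IBU / OG_points
BU:GU = 22 / 30

0.7333


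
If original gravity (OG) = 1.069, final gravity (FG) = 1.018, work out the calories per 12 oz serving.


ABW = (OG−FG)·131.25·0.79/FG;  °P = 259 − 259/SG (for OG→OE and FG→AE);  RE = 0.1808·OE + 0.8192·AE;  Cal = (6.9·ABW + 4·(RE−0.1))·FG·3.55
ABW = (1.069 − 1.018)·131.25·0.79/1.018 = 5.1946
OE = 259 − 259/1.069 = 16.7175 °P
AE = 259 − 259/1.018 = 4.5796 °P
RE = 0.1808·16.7175 + 0.8192·4.5796 = 6.7741 °P
Cal = (6.9·5.1946 + 4·(6.7741−0.1))·1.018·3.55

226.0093 kcal


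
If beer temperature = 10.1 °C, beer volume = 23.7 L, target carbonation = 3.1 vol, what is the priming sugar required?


residual = 14.695·(0.01821 + 0.09011·e^(−0.04·T));  sugar = (target − residual)·4.0·V
residual = 14.695·(0.01821 + 0.09011·e^(−0.04·10.1)) = 1.1517
sugar = (3.1 − 1.1517)·4.0·23.7

184.7019 g


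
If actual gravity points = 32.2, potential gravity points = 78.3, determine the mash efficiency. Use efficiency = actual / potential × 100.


efficiency = 32.2 / 78.3 × 100

41.1239 %


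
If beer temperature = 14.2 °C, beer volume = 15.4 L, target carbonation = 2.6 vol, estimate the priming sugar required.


residual = 14.695·(0.01821 + 0.09011·e^(−0.04·T));  sugar = (target − residual)·4.0·V
residual = 14.695·(0.01821 + 0.09011·e^(−0.04·14.2)) = 1.0179
sugar = (2.6 − 1.0179)·4.0·15.4

97.4546 g


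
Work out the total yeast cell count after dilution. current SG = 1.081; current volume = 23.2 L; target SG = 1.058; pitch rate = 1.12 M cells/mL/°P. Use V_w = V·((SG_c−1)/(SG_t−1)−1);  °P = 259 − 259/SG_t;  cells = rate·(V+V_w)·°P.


V_w = 23.2·((1.081−1)/(1.058−1)−1) = 9.2000
V_final = 23.2 + 9.2000 = 32.4000
°P = 259 − 259/1.058 = 14.1985
cells = 1.12·32.4000·14.1985

515.2347 billion cells


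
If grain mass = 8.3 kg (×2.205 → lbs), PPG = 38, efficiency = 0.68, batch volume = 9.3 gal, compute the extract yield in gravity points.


points = lbs × PPG × eff / vol
lbs = 8.3 × 2.205 = 18.3015
points = 18.3015 × 38 × 0.68 / 9.3

50.8506 points


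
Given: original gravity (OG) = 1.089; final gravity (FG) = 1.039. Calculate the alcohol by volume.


ABV = (OG − FG) · 131.25
ABV = (1.089 − 1.039) · 131.25

6.5625 % ABV


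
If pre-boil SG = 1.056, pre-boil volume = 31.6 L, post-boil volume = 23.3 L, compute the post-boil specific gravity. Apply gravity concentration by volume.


SG_post = 1 + (SG_pre − 1)·V_pre/V_post
pts_pre = (1.056 − 1)·1000 = 56.0000
pts_post = 56.0000·31.6/23.3 = 75.9485
SG_post = 1 + 75.9485/1000

1.0759


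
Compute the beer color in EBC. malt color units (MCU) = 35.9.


SRM = 1.4922·MCU^0.6859;  EBC = SRM·1.97
SRM = 1.4922·35.9^0.6859 = 17.3967
EBC = 17.3967·1.97

34.2715 EBC


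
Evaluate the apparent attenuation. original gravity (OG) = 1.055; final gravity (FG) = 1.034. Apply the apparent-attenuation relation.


AA = (OG − FG)/(OG − 1) · 100
AA = (1.055 − 1.034)/(1.055 − 1) · 100

38.1818 %


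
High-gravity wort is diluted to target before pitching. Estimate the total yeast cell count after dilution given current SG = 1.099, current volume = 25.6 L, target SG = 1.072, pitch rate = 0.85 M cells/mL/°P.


V_w = V·((SG_c−1)/(SG_t−1)−1);  °P = 259 − 259/SG_t;  cells = rate·(V+V_w)·°P
V_w = 25.6·((1.099−1)/(1.072−1)−1) = 9.6000
V_final = 25.6 + 9.6000 = 35.2000
°P = 259 − 259/1.072 = 17.3955
cells = 0.85·35.2000·17.3955

520.4740 billion cells


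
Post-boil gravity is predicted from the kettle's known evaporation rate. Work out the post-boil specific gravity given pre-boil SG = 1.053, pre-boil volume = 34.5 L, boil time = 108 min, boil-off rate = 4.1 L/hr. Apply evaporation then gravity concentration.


V_post = V_pre − rate·(t/60);  SG_post = 1 + (SG_pre−1)·V_pre/V_post
V_post = 34.5 − 4.1·(108/60) = 27.1200
SG_post = 1 + (1.053 − 1)·34.5/27.1200

1.0674


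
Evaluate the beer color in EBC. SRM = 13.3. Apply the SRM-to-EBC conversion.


EBC = SRM · 1.97
EBC = 13.3 · 1.97

26.2010 EBC


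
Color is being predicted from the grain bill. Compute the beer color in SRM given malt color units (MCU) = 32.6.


SRM = 1.4922 · MCU^0.6859
SRM = 1.4922 · 32.6^0.6859

16.2833 SRM


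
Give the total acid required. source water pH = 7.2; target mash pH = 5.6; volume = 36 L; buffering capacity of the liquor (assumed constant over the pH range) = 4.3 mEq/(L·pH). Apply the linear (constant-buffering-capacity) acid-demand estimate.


acid = buffering capacity · (pH_source − pH_target) · V
acid = 4.3 · (7.2 − 5.6) · 36

247.6800 mEq


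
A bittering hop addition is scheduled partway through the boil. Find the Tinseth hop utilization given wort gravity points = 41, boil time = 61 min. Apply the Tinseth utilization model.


U = 1.65·0.000125^(GP/1000) · (1 − e^(−0.04·t))/4.15
bigness = 1.65·0.000125^(41/1000) = 1.1415
boil_factor = (1 − e^(−0.04·61))/4.15 = 0.2200
U = 1.1415 · 0.2200

0.2511


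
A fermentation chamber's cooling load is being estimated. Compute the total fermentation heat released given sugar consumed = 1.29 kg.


Q = m_sugar · 590 kJ/kg
Q = 1.29 · 590

761.1000 kJ


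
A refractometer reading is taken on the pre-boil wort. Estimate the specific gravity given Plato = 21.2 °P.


SG = 259/(259 − P)
SG = 259/(259 − 21.2)

1.0892


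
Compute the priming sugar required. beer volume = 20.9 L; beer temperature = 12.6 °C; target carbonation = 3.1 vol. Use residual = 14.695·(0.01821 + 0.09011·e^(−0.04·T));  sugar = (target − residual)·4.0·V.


residual = 14.695·(0.01821 + 0.09011·e^(−0.04·12.6)) = 1.0675
sugar = (3.1 − 1.0675)·4.0·20.9

169.9139 g


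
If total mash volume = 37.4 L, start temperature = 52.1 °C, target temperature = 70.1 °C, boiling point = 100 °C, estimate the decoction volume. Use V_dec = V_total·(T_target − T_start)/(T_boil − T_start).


V_dec = 37.4·(70.1 − 52.1)/(100 − 52.1)

14.0543 L


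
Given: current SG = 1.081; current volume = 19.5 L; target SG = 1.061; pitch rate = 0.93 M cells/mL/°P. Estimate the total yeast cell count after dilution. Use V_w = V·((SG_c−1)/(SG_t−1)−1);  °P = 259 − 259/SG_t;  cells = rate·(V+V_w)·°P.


V_w = 19.5·((1.081−1)/(1.061−1)−1) = 6.3934
V_final = 19.5 + 6.3934 = 25.8934
°P = 259 − 259/1.061 = 14.8907
cells = 0.93·25.8934·14.8907

358.5807 billion cells


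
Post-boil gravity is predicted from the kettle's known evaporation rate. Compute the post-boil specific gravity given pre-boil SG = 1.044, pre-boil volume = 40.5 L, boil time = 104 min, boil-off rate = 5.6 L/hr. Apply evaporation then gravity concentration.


V_post = V_pre − rate·(t/60);  SG_post = 1 + (SG_pre−1)·V_pre/V_post
V_post = 40.5 − 5.6·(104/60) = 30.7933
SG_post = 1 + (1.044 − 1)·40.5/30.7933

1.0579


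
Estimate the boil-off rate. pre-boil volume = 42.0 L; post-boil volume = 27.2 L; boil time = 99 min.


rate = (V_pre − V_post) / (t_min/60)
rate = (42.0 − 27.2) / (99/60)

8.9697 L/hr


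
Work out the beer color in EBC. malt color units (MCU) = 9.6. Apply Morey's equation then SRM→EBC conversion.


SRM = 1.4922·MCU^0.6859;  EBC = SRM·1.97
SRM = 1.4922·9.6^0.6859 = 7.0399
EBC = 7.0399·1.97

13.8686 EBC


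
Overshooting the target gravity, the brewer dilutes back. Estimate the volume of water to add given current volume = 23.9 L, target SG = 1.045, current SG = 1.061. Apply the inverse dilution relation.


V_water = V·((SG_curr − 1)/(SG_target − 1) − 1)
V_water = 23.9·((1.061 − 1)/(1.045 − 1) − 1)

8.4978 L


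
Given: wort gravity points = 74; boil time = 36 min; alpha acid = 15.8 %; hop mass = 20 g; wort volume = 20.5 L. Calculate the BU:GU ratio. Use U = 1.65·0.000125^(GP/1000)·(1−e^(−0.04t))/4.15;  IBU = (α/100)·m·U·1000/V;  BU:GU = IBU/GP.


U = 1.65·0.000125^(74/1000)·(1−e^(−0.04·36))/4.15 = 0.1560
IBU = (15.8/100)·20·0.1560·1000/20.5 = 24.0495
BU:GU = 24.0495/74

0.3250


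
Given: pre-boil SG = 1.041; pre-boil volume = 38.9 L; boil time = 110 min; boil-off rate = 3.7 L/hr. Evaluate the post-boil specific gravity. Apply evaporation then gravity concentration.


V_post = V_pre − rate·(t/60);  SG_post = 1 + (SG_pre−1)·V_pre/V_post
V_post = 38.9 − 3.7·(110/60) = 32.1167
SG_post = 1 + (1.041 − 1)·38.9/32.1167

1.0497


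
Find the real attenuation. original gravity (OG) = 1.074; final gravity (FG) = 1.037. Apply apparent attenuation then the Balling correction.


AA = (OG−FG)/(OG−1)·100;  RA = AA·0.8192
AA = (1.074 − 1.037)/(1.074 − 1)·100 = 50.0000
RA = 50.0000·0.8192

40.9600 %


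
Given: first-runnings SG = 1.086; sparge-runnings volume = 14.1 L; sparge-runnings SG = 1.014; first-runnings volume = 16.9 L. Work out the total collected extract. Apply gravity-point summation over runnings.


total = Σ (SG_i − 1)·1000·V_i
first = (1.086 − 1)·1000·16.9 = 1453.4000
sparge = (1.014 − 1)·1000·14.1 = 197.4000
total = 1453.4000 + 197.4000

1650.8000 gravity·L


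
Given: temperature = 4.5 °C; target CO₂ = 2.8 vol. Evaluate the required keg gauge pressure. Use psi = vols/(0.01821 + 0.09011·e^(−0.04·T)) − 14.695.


psi = 2.8/(0.01821 + 0.09011·e^(−0.04·4.5)) − 14.695

15.2591 psi


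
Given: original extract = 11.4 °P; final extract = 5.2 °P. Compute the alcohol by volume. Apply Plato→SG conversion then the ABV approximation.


SG = 259/(259 − P);  ABV = (OG − FG)·131.25
OG = 259/(259 − 11.4) = 1.0460
FG = 259/(259 − 5.2) = 1.0205
ABV = (1.0460 − 1.0205)·131.25

3.3539 % ABV


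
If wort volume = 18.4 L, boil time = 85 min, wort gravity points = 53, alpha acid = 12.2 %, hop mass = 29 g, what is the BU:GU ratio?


U = 1.65·0.000125^(GP/1000)·(1−e^(−0.04t))/4.15;  IBU = (α/100)·m·U·1000/V;  BU:GU = IBU/GP
U = 1.65·0.000125^(53/1000)·(1−e^(−0.04·85))/4.15 = 0.2387
IBU = (12.2/100)·29·0.2387·1000/18.4 = 45.8956
BU:GU = 45.8956/53

0.8660


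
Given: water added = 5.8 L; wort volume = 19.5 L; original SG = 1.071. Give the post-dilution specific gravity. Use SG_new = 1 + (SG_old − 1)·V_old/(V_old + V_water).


pts = (1.071 − 1)·1000·19.5/(19.5 + 5.8) = 54.7233
SG_new = 1 + 54.7233/1000

1.0547


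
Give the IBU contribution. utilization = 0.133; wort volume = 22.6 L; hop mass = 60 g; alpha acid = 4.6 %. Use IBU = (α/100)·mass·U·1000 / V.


IBU = (4.6/100)·60·0.133·1000 / 22.6

16.2425 IBU


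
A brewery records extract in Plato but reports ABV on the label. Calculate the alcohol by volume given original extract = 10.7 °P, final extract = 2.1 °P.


SG = 259/(259 − P);  ABV = (OG − FG)·131.25
OG = 259/(259 − 10.7) = 1.0431
FG = 259/(259 − 2.1) = 1.0082
ABV = (1.0431 − 1.0082)·131.25

4.5831 % ABV


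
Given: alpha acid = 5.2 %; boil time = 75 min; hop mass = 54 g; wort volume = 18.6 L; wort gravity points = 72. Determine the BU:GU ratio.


U = 1.65·0.000125^(GP/1000)·(1−e^(−0.04t))/4.15;  IBU = (α/100)·m·U·1000/V;  BU:GU = IBU/GP
U = 1.65·0.000125^(72/1000)·(1−e^(−0.04·75))/4.15 = 0.1978
IBU = (5.2/100)·54·0.1978·1000/18.6 = 29.8620
BU:GU = 29.8620/72

0.4147


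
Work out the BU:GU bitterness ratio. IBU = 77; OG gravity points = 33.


BU:GU = IBU / OG_points
BU:GU = 77 / 33

2.3333


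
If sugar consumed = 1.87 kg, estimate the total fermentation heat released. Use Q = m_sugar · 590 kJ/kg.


Q = 1.87 · 590

1103.3000 kJ


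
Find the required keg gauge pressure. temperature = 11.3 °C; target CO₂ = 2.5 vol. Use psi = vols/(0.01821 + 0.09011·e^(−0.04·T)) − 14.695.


psi = 2.5/(0.01821 + 0.09011·e^(−0.04·11.3)) − 14.695

18.3948 psi


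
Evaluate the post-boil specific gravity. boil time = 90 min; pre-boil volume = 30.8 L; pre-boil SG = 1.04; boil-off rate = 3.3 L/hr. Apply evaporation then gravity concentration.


V_post = V_pre − rate·(t/60);  SG_post = 1 + (SG_pre−1)·V_pre/V_post
V_post = 30.8 − 3.3·(90/60) = 25.8500
SG_post = 1 + (1.04 − 1)·30.8/25.8500

1.0477


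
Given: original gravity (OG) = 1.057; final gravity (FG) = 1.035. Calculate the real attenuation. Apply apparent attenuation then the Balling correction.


AA = (OG−FG)/(OG−1)·100;  RA = AA·0.8192
AA = (1.057 − 1.035)/(1.057 − 1)·100 = 38.5965
RA = 38.5965·0.8192

31.6182 %


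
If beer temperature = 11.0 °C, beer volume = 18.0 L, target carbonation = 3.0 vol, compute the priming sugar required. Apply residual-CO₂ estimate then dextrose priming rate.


residual = 14.695·(0.01821 + 0.09011·e^(−0.04·T));  sugar = (target − residual)·4.0·V
residual = 14.695·(0.01821 + 0.09011·e^(−0.04·11.0)) = 1.1204
sugar = (3.0 − 1.1204)·4.0·18.0

135.3307 g


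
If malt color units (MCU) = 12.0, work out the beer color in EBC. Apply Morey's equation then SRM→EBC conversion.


SRM = 1.4922·MCU^0.6859;  EBC = SRM·1.97
SRM = 1.4922·12.0^0.6859 = 8.2042
EBC = 8.2042·1.97

16.1623 EBC


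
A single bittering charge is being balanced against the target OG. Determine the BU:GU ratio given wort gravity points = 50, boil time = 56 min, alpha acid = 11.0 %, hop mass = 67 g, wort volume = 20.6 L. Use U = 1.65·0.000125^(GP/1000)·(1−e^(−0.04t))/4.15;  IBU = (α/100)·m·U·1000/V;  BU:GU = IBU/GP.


U = 1.65·0.000125^(50/1000)·(1−e^(−0.04·56))/4.15 = 0.2267
IBU = (11.0/100)·67·0.2267·1000/20.6 = 81.0954
BU:GU = 81.0954/50

1.6219


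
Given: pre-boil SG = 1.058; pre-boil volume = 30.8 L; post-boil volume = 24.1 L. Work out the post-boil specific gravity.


SG_post = 1 + (SG_pre − 1)·V_pre/V_post
pts_pre = (1.058 − 1)·1000 = 58.0000
pts_post = 58.0000·30.8/24.1 = 74.1245
SG_post = 1 + 74.1245/1000

1.0741


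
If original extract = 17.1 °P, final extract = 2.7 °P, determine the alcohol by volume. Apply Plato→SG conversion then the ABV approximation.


SG = 259/(259 − P);  ABV = (OG − FG)·131.25
OG = 259/(259 − 17.1) = 1.0707
FG = 259/(259 − 2.7) = 1.0105
ABV = (1.0707 − 1.0105)·131.25

7.8955 % ABV


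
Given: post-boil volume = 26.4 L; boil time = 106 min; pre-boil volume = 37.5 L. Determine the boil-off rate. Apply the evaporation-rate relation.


rate = (V_pre − V_post) / (t_min/60)
rate = (37.5 − 26.4) / (106/60)

6.2830 L/hr


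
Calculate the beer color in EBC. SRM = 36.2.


EBC = SRM · 1.97
EBC = 36.2 · 1.97

71.3140 EBC


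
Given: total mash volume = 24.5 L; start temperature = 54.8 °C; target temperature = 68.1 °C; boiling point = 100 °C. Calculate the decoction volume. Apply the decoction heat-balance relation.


V_dec = V_total·(T_target − T_start)/(T_boil − T_start)
V_dec = 24.5·(68.1 − 54.8)/(100 − 54.8)

7.2091 L


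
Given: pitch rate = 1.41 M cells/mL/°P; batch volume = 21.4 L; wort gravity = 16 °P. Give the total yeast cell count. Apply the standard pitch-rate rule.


cells (billions) = rate · V_L · °P
cells = 1.41 · 21.4 · 16

482.7840 billion cells


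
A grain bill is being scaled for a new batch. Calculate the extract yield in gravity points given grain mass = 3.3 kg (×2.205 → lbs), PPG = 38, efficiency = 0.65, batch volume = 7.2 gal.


points = lbs × PPG × eff / vol
lbs = 3.3 × 2.205 = 7.2765
points = 7.2765 × 38 × 0.65 / 7.2

24.9624 points


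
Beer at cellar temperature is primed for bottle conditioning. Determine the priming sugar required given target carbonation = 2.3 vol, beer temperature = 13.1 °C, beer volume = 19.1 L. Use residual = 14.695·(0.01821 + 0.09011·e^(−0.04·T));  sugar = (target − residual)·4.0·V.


residual = 14.695·(0.01821 + 0.09011·e^(−0.04·13.1)) = 1.0517
sugar = (2.3 − 1.0517)·4.0·19.1

95.3703 g


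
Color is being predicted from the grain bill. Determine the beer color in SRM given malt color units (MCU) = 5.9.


SRM = 1.4922 · MCU^0.6859
SRM = 1.4922 · 5.9^0.6859

5.0414 SRM


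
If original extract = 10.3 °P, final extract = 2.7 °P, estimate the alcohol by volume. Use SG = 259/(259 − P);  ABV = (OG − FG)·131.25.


OG = 259/(259 − 10.3) = 1.0414
FG = 259/(259 − 2.7) = 1.0105
ABV = (1.0414 − 1.0105)·131.25

4.0531 % ABV


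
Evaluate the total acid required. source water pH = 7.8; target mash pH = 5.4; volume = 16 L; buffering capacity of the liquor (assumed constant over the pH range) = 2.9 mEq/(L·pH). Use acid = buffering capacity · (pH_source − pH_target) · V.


acid = 2.9 · (7.8 − 5.4) · 16

111.3600 mEq


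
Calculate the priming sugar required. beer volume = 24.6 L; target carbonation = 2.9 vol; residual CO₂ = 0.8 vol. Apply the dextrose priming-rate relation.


sugar = (target − residual)·4.0·V
sugar = (2.9 − 0.8)·4.0·24.6

206.6400 g


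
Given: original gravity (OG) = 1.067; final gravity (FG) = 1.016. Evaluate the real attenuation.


AA = (OG−FG)/(OG−1)·100;  RA = AA·0.8192
AA = (1.067 − 1.016)/(1.067 − 1)·100 = 76.1194
RA = 76.1194·0.8192

62.3570 %


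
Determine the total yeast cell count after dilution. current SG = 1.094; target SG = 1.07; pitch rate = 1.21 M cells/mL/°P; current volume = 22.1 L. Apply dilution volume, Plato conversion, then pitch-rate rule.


V_w = V·((SG_c−1)/(SG_t−1)−1);  °P = 259 − 259/SG_t;  cells = rate·(V+V_w)·°P
V_w = 22.1·((1.094−1)/(1.07−1)−1) = 7.5771
V_final = 22.1 + 7.5771 = 29.6771
°P = 259 − 259/1.07 = 16.9439
cells = 1.21·29.6771·16.9439

608.4452 billion cells


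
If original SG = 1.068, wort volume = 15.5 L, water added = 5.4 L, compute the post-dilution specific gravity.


SG_new = 1 + (SG_old − 1)·V_old/(V_old + V_water)
pts = (1.068 − 1)·1000·15.5/(15.5 + 5.4) = 50.4306
SG_new = 1 + 50.4306/1000

1.0504


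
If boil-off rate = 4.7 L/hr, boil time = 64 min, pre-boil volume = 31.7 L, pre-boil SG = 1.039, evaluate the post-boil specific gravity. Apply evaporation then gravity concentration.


V_post = V_pre − rate·(t/60);  SG_post = 1 + (SG_pre−1)·V_pre/V_post
V_post = 31.7 − 4.7·(64/60) = 26.6867
SG_post = 1 + (1.039 − 1)·31.7/26.6867

1.0463


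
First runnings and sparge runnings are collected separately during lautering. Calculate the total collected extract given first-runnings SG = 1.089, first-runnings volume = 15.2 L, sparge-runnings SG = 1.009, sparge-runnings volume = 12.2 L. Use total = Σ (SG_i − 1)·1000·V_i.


first = (1.089 − 1)·1000·15.2 = 1352.8000
sparge = (1.009 − 1)·1000·12.2 = 109.8000
total = 1352.8000 + 109.8000

1462.6000 gravity·L


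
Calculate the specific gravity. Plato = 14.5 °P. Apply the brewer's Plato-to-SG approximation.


SG = 259/(259 − P)
SG = 259/(259 − 14.5)

1.0593


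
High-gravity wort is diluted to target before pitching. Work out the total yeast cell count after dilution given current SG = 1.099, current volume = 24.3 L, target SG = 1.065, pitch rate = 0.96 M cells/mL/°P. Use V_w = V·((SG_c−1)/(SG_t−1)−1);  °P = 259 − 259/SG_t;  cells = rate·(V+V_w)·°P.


V_w = 24.3·((1.099−1)/(1.065−1)−1) = 12.7108
V_final = 24.3 + 12.7108 = 37.0108
°P = 259 − 259/1.065 = 15.8075
cells = 0.96·37.0108·15.8075

561.6462 billion cells


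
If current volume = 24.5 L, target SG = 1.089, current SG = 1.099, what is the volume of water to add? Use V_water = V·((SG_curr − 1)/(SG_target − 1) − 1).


V_water = 24.5·((1.099 − 1)/(1.089 − 1) − 1)

2.7528 L


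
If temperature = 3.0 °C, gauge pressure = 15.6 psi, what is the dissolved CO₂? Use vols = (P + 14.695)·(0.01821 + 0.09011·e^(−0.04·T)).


vols = (15.6 + 14.695)·(0.01821 + 0.09011·e^(−0.04·3.0))

2.9729 volumes


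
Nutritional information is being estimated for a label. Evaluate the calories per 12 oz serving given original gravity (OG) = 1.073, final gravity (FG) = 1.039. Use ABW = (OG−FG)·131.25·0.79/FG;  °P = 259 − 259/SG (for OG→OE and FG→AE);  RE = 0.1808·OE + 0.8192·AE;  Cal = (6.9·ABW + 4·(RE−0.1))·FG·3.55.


ABW = (1.073 − 1.039)·131.25·0.79/1.039 = 3.3930
OE = 259 − 259/1.073 = 17.6207 °P
AE = 259 − 259/1.039 = 9.7218 °P
RE = 0.1808·17.6207 + 0.8192·9.7218 = 11.1500 °P
Cal = (6.9·3.3930 + 4·(11.1500−0.1))·1.039·3.55

249.3829 kcal


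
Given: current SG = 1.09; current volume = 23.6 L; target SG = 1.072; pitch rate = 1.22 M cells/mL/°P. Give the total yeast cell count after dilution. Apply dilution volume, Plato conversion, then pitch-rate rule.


V_w = V·((SG_c−1)/(SG_t−1)−1);  °P = 259 − 259/SG_t;  cells = rate·(V+V_w)·°P
V_w = 23.6·((1.09−1)/(1.072−1)−1) = 5.9000
V_final = 23.6 + 5.9000 = 29.5000
°P = 259 − 259/1.072 = 17.3955
cells = 1.22·29.5000·17.3955

626.0649 billion cells


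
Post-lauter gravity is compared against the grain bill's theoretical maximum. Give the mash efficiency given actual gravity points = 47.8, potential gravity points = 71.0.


efficiency = actual / potential × 100
efficiency = 47.8 / 71.0 × 100

67.3239 %


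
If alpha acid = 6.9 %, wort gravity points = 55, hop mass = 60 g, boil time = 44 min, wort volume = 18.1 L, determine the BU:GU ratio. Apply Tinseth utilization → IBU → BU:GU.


U = 1.65·0.000125^(GP/1000)·(1−e^(−0.04t))/4.15;  IBU = (α/100)·m·U·1000/V;  BU:GU = IBU/GP
U = 1.65·0.000125^(55/1000)·(1−e^(−0.04·44))/4.15 = 0.2008
IBU = (6.9/100)·60·0.2008·1000/18.1 = 45.9298
BU:GU = 45.9298/55

0.8351


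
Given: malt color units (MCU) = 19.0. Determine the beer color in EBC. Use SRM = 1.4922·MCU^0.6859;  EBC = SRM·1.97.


SRM = 1.4922·19.0^0.6859 = 11.2441
EBC = 11.2441·1.97

22.1508 EBC


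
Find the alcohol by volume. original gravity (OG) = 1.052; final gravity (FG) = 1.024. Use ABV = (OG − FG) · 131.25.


ABV = (1.052 − 1.024) · 131.25

3.6750 % ABV
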